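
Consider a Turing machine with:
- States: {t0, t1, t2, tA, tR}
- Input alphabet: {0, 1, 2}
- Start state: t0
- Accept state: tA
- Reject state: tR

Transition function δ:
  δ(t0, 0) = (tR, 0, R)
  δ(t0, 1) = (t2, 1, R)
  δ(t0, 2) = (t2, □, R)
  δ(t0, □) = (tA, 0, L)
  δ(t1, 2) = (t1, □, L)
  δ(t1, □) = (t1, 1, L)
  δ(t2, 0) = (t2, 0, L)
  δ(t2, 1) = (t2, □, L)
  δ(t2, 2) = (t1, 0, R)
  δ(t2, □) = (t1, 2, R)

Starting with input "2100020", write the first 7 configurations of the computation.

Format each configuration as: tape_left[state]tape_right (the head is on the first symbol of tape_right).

Transitions applied:
Step 1: δ(t0, 2) = (t2, □, R)
Step 2: δ(t2, 1) = (t2, □, L)
Step 3: δ(t2, □) = (t1, 2, R)
Step 4: δ(t1, □) = (t1, 1, L)
Step 5: δ(t1, 2) = (t1, □, L)
Step 6: δ(t1, □) = (t1, 1, L)

The first 7 configurations are:
[t0]2100020 ⊢ □[t2]100020 ⊢ [t2]□□00020 ⊢ 2[t1]□00020 ⊢ [t1]2100020 ⊢ [t1]□□100020 ⊢ [t1]□1□100020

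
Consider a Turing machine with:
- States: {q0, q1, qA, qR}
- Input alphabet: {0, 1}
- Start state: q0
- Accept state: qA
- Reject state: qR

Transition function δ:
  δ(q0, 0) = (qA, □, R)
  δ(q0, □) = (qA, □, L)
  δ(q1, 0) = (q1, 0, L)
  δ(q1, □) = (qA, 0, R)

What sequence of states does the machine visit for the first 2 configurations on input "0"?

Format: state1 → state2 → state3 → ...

Execution trace:
Initial: [q0]0
Step 1: δ(q0, 0) = (qA, □, R) → □[qA]□

The machine reaches the accept state qA and halts.

State sequence: q0 → qA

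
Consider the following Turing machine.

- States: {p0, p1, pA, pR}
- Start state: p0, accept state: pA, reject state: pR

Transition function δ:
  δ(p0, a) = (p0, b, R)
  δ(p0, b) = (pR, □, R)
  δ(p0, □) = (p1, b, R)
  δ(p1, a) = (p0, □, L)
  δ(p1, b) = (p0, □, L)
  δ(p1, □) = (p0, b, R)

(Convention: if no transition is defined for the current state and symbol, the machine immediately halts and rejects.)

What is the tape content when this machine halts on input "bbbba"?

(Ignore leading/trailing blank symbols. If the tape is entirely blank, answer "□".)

Execution trace:
Initial: [p0]bbbba
Step 1: δ(p0, b) = (pR, □, R) → □[pR]bbba

The machine reaches the reject state pR and halts.

Final tape (ignoring leading/trailing blanks): bbba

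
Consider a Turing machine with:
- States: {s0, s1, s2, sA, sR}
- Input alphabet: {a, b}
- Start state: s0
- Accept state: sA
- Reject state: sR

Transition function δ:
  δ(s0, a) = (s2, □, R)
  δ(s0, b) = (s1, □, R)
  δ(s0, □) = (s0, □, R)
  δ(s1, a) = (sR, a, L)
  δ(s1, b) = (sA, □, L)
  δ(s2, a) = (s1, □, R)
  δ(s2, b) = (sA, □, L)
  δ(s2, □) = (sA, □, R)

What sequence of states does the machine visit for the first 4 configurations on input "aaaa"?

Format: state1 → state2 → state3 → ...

Execution trace:
Initial: [s0]aaaa
Step 1: δ(s0, a) = (s2, □, R) → □[s2]aaa
Step 2: δ(s2, a) = (s1, □, R) → □□[s1]aa
Step 3: δ(s1, a) = (sR, a, L) → □[sR]□aa

The machine reaches the reject state sR and halts.

State sequence: s0 → s2 → s1 → sR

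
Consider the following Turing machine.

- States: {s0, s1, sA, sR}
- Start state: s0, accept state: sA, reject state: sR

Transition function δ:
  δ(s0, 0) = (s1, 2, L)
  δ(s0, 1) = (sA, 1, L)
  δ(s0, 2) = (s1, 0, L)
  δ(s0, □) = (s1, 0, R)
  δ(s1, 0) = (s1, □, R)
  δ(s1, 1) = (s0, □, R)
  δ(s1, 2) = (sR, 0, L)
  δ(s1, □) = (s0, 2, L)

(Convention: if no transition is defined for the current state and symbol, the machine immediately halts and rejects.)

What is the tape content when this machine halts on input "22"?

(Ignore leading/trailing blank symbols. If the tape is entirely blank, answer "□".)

Execution trace:
Initial: [s0]22
Step 1: δ(s0, 2) = (s1, 0, L) → [s1]□02
Step 2: δ(s1, □) = (s0, 2, L) → [s0]□202
Step 3: δ(s0, □) = (s1, 0, R) → 0[s1]202
Step 4: δ(s1, 2) = (sR, 0, L) → [sR]0002

The machine reaches the reject state sR and halts.

Final tape (ignoring leading/trailing blanks): 0002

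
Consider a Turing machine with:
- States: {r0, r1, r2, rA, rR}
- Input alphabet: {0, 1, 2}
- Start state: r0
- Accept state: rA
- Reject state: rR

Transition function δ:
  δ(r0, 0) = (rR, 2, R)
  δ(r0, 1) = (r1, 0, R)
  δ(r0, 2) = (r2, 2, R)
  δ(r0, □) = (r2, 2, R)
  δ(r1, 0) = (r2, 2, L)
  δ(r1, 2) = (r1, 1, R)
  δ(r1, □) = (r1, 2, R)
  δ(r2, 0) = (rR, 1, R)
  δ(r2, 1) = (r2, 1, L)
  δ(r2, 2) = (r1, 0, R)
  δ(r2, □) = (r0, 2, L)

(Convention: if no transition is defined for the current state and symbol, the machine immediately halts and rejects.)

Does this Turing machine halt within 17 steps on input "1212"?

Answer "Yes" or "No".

Execution trace:
Initial: [r0]1212
Step 1: δ(r0, 1) = (r1, 0, R) → 0[r1]212
Step 2: δ(r1, 2) = (r1, 1, R) → 01[r1]12

No transition is defined for δ(r1, 1). By convention the machine halts and rejects.
The machine halted after 2 steps (within the 17-step bound).

Answer: Yes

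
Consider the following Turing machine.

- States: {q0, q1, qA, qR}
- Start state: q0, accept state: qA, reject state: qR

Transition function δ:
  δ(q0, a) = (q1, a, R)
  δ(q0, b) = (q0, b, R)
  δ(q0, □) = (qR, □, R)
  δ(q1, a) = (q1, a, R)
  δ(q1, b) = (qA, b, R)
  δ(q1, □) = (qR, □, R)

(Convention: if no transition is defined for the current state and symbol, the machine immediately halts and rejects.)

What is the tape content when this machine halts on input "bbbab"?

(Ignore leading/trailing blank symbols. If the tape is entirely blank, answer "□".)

Execution trace:
Initial: [q0]bbbab
Step 1: δ(q0, b) = (q0, b, R) → b[q0]bbab
Step 2: δ(q0, b) = (q0, b, R) → bb[q0]bab
Step 3: δ(q0, b) = (q0, b, R) → bbb[q0]ab
Step 4: δ(q0, a) = (q1, a, R) → bbba[q1]b
Step 5: δ(q1, b) = (qA, b, R) → bbbab[qA]□

The machine reaches the accept state qA and halts.

Final tape (ignoring leading/trailing blanks): bbbab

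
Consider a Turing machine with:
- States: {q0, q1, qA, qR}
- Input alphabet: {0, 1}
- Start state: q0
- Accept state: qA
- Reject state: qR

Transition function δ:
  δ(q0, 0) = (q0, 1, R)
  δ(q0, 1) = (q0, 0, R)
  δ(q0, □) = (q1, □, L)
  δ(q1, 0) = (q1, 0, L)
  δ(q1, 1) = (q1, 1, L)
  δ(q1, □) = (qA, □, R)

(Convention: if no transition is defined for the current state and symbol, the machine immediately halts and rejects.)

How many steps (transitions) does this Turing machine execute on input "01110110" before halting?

Execution trace:
Initial: [q0]01110110
Step 1: δ(q0, 0) = (q0, 1, R) → 1[q0]1110110
Step 2: δ(q0, 1) = (q0, 0, R) → 10[q0]110110
Step 3: δ(q0, 1) = (q0, 0, R) → 100[q0]10110
Step 4: δ(q0, 1) = (q0, 0, R) → 1000[q0]0110
Step 5: δ(q0, 0) = (q0, 1, R) → 10001[q0]110
Step 6: δ(q0, 1) = (q0, 0, R) → 100010[q0]10
Step 7: δ(q0, 1) = (q0, 0, R) → 1000100[q0]0
Step 8: δ(q0, 0) = (q0, 1, R) → 10001001[q0]□
Step 9: δ(q0, □) = (q1, □, L) → 1000100[q1]1□
Step 10: δ(q1, 1) = (q1, 1, L) → 100010[q1]01□
Step 11: δ(q1, 0) = (q1, 0, L) → 10001[q1]001□
Step 12: δ(q1, 0) = (q1, 0, L) → 1000[q1]1001□
Step 13: δ(q1, 1) = (q1, 1, L) → 100[q1]01001□
Step 14: δ(q1, 0) = (q1, 0, L) → 10[q1]001001□
Step 15: δ(q1, 0) = (q1, 0, L) → 1[q1]0001001□
Step 16: δ(q1, 0) = (q1, 0, L) → [q1]10001001□
Step 17: δ(q1, 1) = (q1, 1, L) → [q1]□10001001□
Step 18: δ(q1, □) = (qA, □, R) → □[qA]10001001□

The machine reaches the accept state qA and halts.

The machine executed 18 steps before halting.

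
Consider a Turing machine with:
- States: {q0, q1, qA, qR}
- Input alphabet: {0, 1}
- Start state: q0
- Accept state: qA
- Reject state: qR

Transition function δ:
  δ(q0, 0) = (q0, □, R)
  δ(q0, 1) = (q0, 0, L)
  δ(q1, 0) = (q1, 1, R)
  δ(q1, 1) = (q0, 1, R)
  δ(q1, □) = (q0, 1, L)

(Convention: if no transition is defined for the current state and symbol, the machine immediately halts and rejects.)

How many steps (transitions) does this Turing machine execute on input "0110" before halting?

Execution trace:
Initial: [q0]0110
Step 1: δ(q0, 0) = (q0, □, R) → □[q0]110
Step 2: δ(q0, 1) = (q0, 0, L) → [q0]□010

No transition is defined for δ(q0, □). By convention the machine halts and rejects.

The machine executed 2 steps before halting.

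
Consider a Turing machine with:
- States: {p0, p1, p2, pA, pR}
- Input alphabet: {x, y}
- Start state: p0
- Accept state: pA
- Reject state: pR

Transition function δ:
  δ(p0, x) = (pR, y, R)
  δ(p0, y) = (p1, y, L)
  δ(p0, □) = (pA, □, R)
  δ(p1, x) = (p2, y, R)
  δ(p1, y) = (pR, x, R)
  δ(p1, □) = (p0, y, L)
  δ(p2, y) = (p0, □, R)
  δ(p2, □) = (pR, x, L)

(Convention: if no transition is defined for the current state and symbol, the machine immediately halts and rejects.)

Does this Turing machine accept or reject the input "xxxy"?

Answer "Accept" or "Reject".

Execution trace:
Initial: [p0]xxxy
Step 1: δ(p0, x) = (pR, y, R) → y[pR]xxy

The machine reaches the reject state pR and halts.

Answer: Reject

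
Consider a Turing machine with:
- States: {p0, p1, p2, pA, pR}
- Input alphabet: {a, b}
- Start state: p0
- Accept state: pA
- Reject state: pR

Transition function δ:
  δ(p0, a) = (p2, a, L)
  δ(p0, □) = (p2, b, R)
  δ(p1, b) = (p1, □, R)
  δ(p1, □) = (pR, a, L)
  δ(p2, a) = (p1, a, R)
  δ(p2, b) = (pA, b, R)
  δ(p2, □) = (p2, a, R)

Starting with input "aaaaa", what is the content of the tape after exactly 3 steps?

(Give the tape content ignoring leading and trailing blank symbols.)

Execution trace:
Initial: [p0]aaaaa
Step 1: δ(p0, a) = (p2, a, L) → [p2]□aaaaa
Step 2: δ(p2, □) = (p2, a, R) → a[p2]aaaaa
Step 3: δ(p2, a) = (p1, a, R) → aa[p1]aaaa

No transition is defined for δ(p1, a). By convention the machine halts and rejects.

After 3 steps, the tape (ignoring leading/trailing blanks) is: aaaaaa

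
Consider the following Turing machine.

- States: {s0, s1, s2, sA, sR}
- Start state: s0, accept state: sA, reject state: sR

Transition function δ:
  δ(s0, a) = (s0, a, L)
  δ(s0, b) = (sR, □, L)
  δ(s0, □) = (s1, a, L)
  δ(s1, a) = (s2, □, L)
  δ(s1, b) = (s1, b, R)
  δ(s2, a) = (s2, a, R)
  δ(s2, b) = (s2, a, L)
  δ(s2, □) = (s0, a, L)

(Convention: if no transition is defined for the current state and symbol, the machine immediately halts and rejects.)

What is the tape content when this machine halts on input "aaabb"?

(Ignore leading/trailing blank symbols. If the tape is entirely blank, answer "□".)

Execution trace:
Initial: [s0]aaabb
Step 1: δ(s0, a) = (s0, a, L) → [s0]□aaabb
Step 2: δ(s0, □) = (s1, a, L) → [s1]□aaaabb

No transition is defined for δ(s1, □). By convention the machine halts and rejects.

Final tape (ignoring leading/trailing blanks): aaaabb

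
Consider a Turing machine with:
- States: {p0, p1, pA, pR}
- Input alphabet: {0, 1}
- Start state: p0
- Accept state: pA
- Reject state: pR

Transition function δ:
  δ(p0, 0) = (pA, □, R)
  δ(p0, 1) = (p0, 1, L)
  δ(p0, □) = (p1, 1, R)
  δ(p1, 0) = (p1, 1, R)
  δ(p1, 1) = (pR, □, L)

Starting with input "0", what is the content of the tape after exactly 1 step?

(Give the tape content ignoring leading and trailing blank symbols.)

Execution trace:
Initial: [p0]0
Step 1: δ(p0, 0) = (pA, □, R) → □[pA]□

The machine reaches the accept state pA and halts.

After 1 step, the tape (ignoring leading/trailing blanks) is: □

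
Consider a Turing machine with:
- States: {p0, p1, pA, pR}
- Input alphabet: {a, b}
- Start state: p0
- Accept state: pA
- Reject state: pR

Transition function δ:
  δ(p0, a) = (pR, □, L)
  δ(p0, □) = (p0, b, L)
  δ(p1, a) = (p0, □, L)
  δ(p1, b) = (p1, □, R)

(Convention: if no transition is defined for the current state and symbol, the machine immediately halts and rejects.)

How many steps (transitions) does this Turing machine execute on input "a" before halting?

Execution trace:
Initial: [p0]a
Step 1: δ(p0, a) = (pR, □, L) → [pR]□□

The machine reaches the reject state pR and halts.

The machine executed 1 step before halting.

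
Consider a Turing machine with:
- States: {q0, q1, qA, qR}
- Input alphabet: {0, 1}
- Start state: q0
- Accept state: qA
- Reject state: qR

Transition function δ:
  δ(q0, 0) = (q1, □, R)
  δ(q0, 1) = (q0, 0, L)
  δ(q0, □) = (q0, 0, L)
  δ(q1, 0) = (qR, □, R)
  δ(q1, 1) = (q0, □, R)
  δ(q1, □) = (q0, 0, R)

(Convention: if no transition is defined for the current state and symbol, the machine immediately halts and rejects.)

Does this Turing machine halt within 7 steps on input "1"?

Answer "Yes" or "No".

Execution trace:
Initial: [q0]1
Step 1: δ(q0, 1) = (q0, 0, L) → [q0]□0
Step 2: δ(q0, □) = (q0, 0, L) → [q0]□00
Step 3: δ(q0, □) = (q0, 0, L) → [q0]□000
Step 4: δ(q0, □) = (q0, 0, L) → [q0]□0000
Step 5: δ(q0, □) = (q0, 0, L) → [q0]□00000
Step 6: δ(q0, □) = (q0, 0, L) → [q0]□000000
Step 7: δ(q0, □) = (q0, 0, L) → [q0]□0000000

The machine has not reached a halting state after 7 steps.
The machine did not halt within the 7-step bound.

Answer: No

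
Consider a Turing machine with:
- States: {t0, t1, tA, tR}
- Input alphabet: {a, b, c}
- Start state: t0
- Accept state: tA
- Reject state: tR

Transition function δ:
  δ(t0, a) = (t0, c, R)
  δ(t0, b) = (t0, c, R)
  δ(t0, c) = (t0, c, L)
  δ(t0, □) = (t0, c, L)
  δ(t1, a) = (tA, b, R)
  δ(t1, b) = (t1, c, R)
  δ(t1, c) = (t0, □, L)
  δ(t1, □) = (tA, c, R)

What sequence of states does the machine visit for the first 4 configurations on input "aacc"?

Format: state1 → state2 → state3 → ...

Execution trace:
Initial: [t0]aacc
Step 1: δ(t0, a) = (t0, c, R) → c[t0]acc
Step 2: δ(t0, a) = (t0, c, R) → cc[t0]cc
Step 3: δ(t0, c) = (t0, c, L) → c[t0]ccc

State sequence: t0 → t0 → t0 → t0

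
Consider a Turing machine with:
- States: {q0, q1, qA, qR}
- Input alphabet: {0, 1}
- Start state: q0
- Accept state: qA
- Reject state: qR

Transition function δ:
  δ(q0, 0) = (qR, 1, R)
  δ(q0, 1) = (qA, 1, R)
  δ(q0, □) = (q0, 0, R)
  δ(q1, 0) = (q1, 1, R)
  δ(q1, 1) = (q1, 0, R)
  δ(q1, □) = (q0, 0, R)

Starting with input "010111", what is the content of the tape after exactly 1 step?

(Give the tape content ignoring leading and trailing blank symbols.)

Execution trace:
Initial: [q0]010111
Step 1: δ(q0, 0) = (qR, 1, R) → 1[qR]10111

The machine reaches the reject state qR and halts.

After 1 step, the tape (ignoring leading/trailing blanks) is: 110111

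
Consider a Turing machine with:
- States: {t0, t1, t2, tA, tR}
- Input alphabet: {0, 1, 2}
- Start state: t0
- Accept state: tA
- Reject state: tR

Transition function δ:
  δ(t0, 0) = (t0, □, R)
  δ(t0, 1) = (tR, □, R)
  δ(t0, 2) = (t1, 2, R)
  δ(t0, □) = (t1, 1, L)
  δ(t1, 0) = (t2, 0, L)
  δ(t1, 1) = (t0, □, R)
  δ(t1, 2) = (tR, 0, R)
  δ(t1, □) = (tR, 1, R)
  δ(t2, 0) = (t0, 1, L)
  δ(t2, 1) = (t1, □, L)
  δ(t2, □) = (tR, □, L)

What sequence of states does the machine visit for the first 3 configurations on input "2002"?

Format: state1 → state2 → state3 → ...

Execution trace:
Initial: [t0]2002
Step 1: δ(t0, 2) = (t1, 2, R) → 2[t1]002
Step 2: δ(t1, 0) = (t2, 0, L) → [t2]2002

No transition is defined for δ(t2, 2). By convention the machine halts and rejects.

State sequence: t0 → t1 → t2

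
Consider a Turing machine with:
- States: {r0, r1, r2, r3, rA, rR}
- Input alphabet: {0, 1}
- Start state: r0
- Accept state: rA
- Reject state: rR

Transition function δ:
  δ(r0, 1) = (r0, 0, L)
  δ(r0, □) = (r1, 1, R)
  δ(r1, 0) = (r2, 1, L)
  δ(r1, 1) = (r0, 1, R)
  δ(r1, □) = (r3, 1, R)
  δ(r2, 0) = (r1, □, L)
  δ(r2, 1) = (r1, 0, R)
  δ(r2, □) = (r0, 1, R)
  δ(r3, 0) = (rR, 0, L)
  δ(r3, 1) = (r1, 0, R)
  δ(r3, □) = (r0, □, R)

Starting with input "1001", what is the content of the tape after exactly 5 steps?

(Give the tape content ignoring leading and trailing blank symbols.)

Execution trace:
Initial: [r0]1001
Step 1: δ(r0, 1) = (r0, 0, L) → [r0]□0001
Step 2: δ(r0, □) = (r1, 1, R) → 1[r1]0001
Step 3: δ(r1, 0) = (r2, 1, L) → [r2]11001
Step 4: δ(r2, 1) = (r1, 0, R) → 0[r1]1001
Step 5: δ(r1, 1) = (r0, 1, R) → 01[r0]001

No transition is defined for δ(r0, 0). By convention the machine halts and rejects.

After 5 steps, the tape (ignoring leading/trailing blanks) is: 01001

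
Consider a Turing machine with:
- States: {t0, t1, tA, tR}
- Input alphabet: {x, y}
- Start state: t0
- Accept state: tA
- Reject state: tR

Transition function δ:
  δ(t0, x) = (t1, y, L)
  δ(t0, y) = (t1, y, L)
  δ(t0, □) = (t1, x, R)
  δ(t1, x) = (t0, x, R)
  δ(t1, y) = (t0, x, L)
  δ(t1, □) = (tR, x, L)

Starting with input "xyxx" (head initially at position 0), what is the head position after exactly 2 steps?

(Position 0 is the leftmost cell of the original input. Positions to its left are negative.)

Execution trace (head position shown):
Step 0: [t0]xyxx  (head at position 0)
Step 1: move left → [t1]□yyxx  (head at position -1)
Step 2: move left → [tR]□xyyxx  (head at position -2)

After 2 steps, the head is at position -2.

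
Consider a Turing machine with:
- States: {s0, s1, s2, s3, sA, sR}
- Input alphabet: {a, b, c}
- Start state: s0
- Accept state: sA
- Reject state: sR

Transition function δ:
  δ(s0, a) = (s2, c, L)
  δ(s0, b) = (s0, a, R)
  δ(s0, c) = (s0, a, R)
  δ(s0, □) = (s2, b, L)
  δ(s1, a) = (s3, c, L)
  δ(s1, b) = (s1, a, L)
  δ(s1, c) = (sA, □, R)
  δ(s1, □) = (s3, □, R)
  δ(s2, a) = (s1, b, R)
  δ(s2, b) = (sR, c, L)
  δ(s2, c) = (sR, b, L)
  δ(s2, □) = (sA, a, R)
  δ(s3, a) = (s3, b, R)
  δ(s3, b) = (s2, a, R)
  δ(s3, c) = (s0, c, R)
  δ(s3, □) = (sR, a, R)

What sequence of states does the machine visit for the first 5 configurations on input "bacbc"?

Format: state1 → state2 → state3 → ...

Execution trace:
Initial: [s0]bacbc
Step 1: δ(s0, b) = (s0, a, R) → a[s0]acbc
Step 2: δ(s0, a) = (s2, c, L) → [s2]accbc
Step 3: δ(s2, a) = (s1, b, R) → b[s1]ccbc
Step 4: δ(s1, c) = (sA, □, R) → b□[sA]cbc

The machine reaches the accept state sA and halts.

State sequence: s0 → s0 → s2 → s1 → sA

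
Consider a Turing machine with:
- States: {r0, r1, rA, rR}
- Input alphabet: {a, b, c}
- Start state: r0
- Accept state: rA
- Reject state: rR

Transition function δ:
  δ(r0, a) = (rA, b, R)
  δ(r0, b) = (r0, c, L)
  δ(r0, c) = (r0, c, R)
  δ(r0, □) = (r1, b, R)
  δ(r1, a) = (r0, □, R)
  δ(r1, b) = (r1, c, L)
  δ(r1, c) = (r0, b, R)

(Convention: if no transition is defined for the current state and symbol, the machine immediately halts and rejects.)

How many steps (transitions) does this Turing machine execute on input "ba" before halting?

Execution trace:
Initial: [r0]ba
Step 1: δ(r0, b) = (r0, c, L) → [r0]□ca
Step 2: δ(r0, □) = (r1, b, R) → b[r1]ca
Step 3: δ(r1, c) = (r0, b, R) → bb[r0]a
Step 4: δ(r0, a) = (rA, b, R) → bbb[rA]□

The machine reaches the accept state rA and halts.

The machine executed 4 steps before halting.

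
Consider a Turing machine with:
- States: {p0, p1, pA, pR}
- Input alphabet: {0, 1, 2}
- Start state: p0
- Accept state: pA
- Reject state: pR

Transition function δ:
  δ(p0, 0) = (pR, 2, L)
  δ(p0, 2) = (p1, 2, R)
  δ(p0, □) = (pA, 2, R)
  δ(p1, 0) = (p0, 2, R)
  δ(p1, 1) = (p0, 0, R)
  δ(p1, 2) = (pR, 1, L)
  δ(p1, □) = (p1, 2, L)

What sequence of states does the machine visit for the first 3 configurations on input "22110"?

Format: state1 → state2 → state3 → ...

Execution trace:
Initial: [p0]22110
Step 1: δ(p0, 2) = (p1, 2, R) → 2[p1]2110
Step 2: δ(p1, 2) = (pR, 1, L) → [pR]21110

The machine reaches the reject state pR and halts.

State sequence: p0 → p1 → pR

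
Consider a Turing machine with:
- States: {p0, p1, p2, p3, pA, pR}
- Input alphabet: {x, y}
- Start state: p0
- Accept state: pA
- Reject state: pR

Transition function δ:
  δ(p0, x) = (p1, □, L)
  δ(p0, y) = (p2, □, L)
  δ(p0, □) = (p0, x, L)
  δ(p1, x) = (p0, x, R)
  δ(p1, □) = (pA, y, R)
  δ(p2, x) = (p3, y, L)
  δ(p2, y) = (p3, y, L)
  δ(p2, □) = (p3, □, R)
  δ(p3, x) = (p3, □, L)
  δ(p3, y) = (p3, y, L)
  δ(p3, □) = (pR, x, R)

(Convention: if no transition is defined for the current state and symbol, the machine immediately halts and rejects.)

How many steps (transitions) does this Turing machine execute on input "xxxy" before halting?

Execution trace:
Initial: [p0]xxxy
Step 1: δ(p0, x) = (p1, □, L) → [p1]□□xxy
Step 2: δ(p1, □) = (pA, y, R) → y[pA]□xxy

The machine reaches the accept state pA and halts.

The machine executed 2 steps before halting.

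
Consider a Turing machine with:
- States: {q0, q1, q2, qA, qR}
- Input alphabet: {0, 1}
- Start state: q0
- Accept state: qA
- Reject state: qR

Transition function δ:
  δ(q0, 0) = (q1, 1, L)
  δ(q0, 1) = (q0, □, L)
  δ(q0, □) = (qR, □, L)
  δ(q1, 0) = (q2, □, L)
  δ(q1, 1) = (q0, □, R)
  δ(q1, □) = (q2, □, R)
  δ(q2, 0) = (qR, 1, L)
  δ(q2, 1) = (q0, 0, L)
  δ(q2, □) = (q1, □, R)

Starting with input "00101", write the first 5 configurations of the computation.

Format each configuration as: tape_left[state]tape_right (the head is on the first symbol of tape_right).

Transitions applied:
Step 1: δ(q0, 0) = (q1, 1, L)
Step 2: δ(q1, □) = (q2, □, R)
Step 3: δ(q2, 1) = (q0, 0, L)
Step 4: δ(q0, □) = (qR, □, L)

The first 5 configurations are:
[q0]00101 ⊢ [q1]□10101 ⊢ □[q2]10101 ⊢ [q0]□00101 ⊢ [qR]□□00101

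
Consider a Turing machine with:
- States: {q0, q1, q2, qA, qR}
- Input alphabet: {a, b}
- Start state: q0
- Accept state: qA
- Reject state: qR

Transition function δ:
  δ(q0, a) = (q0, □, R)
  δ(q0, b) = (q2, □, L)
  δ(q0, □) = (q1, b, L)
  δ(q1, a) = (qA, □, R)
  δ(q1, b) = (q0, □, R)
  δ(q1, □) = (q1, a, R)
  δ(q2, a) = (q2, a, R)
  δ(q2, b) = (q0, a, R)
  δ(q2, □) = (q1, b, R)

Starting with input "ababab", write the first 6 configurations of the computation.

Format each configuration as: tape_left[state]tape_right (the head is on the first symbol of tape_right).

Transitions applied:
Step 1: δ(q0, a) = (q0, □, R)
Step 2: δ(q0, b) = (q2, □, L)
Step 3: δ(q2, □) = (q1, b, R)
Step 4: δ(q1, □) = (q1, a, R)
Step 5: δ(q1, a) = (qA, □, R)

The first 6 configurations are:
[q0]ababab ⊢ □[q0]babab ⊢ [q2]□□abab ⊢ b[q1]□abab ⊢ ba[q1]abab ⊢ ba□[qA]bab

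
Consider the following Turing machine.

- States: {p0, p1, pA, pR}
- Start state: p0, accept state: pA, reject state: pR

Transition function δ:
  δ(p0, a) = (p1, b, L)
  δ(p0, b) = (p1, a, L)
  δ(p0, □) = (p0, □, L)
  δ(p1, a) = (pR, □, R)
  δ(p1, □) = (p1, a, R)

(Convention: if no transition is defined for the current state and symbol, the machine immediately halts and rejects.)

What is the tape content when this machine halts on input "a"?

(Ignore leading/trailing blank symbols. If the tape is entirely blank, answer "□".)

Execution trace:
Initial: [p0]a
Step 1: δ(p0, a) = (p1, b, L) → [p1]□b
Step 2: δ(p1, □) = (p1, a, R) → a[p1]b

No transition is defined for δ(p1, b). By convention the machine halts and rejects.

Final tape (ignoring leading/trailing blanks): ab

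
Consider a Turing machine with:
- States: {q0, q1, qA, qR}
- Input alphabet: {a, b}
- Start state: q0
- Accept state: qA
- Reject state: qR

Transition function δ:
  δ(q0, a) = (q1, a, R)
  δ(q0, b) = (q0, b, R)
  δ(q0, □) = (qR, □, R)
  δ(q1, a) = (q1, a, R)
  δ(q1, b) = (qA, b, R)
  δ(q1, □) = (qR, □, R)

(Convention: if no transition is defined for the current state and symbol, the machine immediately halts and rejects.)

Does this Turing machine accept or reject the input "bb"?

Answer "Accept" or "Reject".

Execution trace:
Initial: [q0]bb
Step 1: δ(q0, b) = (q0, b, R) → b[q0]b
Step 2: δ(q0, b) = (q0, b, R) → bb[q0]□
Step 3: δ(q0, □) = (qR, □, R) → bb□[qR]□

The machine reaches the reject state qR and halts.

Answer: Reject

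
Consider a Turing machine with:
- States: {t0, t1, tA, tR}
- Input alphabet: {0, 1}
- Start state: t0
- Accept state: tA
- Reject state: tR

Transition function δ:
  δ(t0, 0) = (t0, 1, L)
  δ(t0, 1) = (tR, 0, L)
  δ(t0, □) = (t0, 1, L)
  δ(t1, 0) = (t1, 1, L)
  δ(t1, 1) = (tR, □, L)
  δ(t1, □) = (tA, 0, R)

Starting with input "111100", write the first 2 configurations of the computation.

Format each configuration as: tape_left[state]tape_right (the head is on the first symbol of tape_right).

Transitions applied:
Step 1: δ(t0, 1) = (tR, 0, L)

The first 2 configurations are:
[t0]111100 ⊢ [tR]□011100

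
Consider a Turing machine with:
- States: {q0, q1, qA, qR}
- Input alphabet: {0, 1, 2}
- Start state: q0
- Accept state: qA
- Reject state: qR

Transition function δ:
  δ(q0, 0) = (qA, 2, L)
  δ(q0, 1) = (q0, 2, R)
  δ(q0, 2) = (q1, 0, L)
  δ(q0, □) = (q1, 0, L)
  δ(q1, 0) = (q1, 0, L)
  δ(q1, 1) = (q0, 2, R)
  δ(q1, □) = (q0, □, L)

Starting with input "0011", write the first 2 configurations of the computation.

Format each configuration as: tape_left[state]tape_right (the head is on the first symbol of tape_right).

Transitions applied:
Step 1: δ(q0, 0) = (qA, 2, L)

The first 2 configurations are:
[q0]0011 ⊢ [qA]□2011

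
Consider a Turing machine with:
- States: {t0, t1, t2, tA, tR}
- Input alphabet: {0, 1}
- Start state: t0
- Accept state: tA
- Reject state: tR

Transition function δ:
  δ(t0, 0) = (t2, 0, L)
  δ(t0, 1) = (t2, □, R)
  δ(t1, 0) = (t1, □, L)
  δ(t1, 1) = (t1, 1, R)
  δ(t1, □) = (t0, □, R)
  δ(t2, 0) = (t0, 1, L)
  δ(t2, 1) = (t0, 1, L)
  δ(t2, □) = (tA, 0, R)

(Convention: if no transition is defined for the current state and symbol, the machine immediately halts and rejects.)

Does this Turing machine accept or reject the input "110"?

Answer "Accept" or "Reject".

Execution trace:
Initial: [t0]110
Step 1: δ(t0, 1) = (t2, □, R) → □[t2]10
Step 2: δ(t2, 1) = (t0, 1, L) → [t0]□10

No transition is defined for δ(t0, □). By convention the machine halts and rejects.

Answer: Reject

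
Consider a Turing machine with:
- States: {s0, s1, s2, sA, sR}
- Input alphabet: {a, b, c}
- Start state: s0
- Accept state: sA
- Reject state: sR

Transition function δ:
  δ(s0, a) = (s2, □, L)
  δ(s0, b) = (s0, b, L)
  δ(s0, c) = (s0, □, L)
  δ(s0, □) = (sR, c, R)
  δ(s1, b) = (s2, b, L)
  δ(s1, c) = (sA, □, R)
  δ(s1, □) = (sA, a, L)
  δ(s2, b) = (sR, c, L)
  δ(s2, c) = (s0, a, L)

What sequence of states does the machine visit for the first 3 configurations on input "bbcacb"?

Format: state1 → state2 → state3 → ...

Execution trace:
Initial: [s0]bbcacb
Step 1: δ(s0, b) = (s0, b, L) → [s0]□bbcacb
Step 2: δ(s0, □) = (sR, c, R) → c[sR]bbcacb

The machine reaches the reject state sR and halts.

State sequence: s0 → s0 → sR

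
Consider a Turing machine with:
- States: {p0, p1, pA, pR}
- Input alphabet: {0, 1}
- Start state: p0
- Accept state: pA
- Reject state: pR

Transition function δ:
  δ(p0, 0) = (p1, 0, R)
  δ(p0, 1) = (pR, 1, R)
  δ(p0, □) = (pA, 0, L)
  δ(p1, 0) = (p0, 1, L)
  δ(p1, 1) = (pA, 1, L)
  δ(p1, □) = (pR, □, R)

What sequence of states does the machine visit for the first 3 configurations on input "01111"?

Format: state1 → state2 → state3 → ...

Execution trace:
Initial: [p0]01111
Step 1: δ(p0, 0) = (p1, 0, R) → 0[p1]1111
Step 2: δ(p1, 1) = (pA, 1, L) → [pA]01111

The machine reaches the accept state pA and halts.

State sequence: p0 → p1 → pA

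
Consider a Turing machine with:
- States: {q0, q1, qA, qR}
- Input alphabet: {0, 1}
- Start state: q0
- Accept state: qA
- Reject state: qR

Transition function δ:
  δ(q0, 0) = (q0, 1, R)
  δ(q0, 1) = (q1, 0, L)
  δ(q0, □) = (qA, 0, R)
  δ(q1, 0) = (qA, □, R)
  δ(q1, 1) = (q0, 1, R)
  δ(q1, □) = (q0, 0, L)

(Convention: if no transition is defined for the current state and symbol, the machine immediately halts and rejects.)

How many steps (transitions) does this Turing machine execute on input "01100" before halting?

Execution trace:
Initial: [q0]01100
Step 1: δ(q0, 0) = (q0, 1, R) → 1[q0]1100
Step 2: δ(q0, 1) = (q1, 0, L) → [q1]10100
Step 3: δ(q1, 1) = (q0, 1, R) → 1[q0]0100
Step 4: δ(q0, 0) = (q0, 1, R) → 11[q0]100
Step 5: δ(q0, 1) = (q1, 0, L) → 1[q1]1000
Step 6: δ(q1, 1) = (q0, 1, R) → 11[q0]000
Step 7: δ(q0, 0) = (q0, 1, R) → 111[q0]00
Step 8: δ(q0, 0) = (q0, 1, R) → 1111[q0]0
Step 9: δ(q0, 0) = (q0, 1, R) → 11111[q0]□
Step 10: δ(q0, □) = (qA, 0, R) → 111110[qA]□

The machine reaches the accept state qA and halts.

The machine executed 10 steps before halting.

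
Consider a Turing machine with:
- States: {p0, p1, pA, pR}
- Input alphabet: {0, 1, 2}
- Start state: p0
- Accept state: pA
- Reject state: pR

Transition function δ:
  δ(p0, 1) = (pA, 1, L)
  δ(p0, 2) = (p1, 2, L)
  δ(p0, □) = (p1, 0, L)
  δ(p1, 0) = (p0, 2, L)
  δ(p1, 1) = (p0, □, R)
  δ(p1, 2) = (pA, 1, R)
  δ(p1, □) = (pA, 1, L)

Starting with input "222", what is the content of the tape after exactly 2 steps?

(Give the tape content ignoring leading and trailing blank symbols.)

Execution trace:
Initial: [p0]222
Step 1: δ(p0, 2) = (p1, 2, L) → [p1]□222
Step 2: δ(p1, □) = (pA, 1, L) → [pA]□1222

The machine reaches the accept state pA and halts.

After 2 steps, the tape (ignoring leading/trailing blanks) is: 1222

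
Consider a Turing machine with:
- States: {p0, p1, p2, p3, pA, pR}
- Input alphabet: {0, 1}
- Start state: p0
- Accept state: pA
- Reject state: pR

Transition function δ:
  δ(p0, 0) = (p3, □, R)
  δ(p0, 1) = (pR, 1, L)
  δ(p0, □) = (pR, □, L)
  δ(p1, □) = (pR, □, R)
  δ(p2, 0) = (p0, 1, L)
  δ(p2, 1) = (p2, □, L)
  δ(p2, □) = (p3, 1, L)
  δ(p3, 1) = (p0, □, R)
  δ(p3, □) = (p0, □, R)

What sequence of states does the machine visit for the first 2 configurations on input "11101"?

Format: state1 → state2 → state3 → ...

Execution trace:
Initial: [p0]11101
Step 1: δ(p0, 1) = (pR, 1, L) → [pR]□11101

The machine reaches the reject state pR and halts.

State sequence: p0 → pR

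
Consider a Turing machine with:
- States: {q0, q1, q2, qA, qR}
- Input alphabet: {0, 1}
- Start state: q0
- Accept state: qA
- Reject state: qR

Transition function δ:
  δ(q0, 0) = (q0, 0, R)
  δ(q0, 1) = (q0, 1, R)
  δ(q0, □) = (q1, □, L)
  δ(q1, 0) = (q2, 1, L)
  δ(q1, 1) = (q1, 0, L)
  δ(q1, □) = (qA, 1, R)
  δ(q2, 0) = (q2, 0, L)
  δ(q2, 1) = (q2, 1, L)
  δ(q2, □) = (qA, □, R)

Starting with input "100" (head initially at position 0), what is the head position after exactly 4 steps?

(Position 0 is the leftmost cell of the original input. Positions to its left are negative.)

Execution trace (head position shown):
Step 0: [q0]100  (head at position 0)
Step 1: move right → 1[q0]00  (head at position 1)
Step 2: move right → 10[q0]0  (head at position 2)
Step 3: move right → 100[q0]□  (head at position 3)
Step 4: move left → 10[q1]0□  (head at position 2)

After 4 steps, the head is at position 2.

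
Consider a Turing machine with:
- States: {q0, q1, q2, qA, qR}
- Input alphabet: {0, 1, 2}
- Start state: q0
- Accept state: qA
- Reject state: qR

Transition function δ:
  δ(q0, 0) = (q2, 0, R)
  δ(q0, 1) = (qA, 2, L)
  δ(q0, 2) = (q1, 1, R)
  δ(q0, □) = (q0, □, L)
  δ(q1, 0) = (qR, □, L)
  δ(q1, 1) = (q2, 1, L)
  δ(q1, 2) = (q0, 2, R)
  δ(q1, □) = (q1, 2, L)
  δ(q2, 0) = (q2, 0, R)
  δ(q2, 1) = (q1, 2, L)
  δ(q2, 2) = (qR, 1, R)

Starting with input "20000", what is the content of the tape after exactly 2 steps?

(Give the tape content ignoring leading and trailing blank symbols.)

Execution trace:
Initial: [q0]20000
Step 1: δ(q0, 2) = (q1, 1, R) → 1[q1]0000
Step 2: δ(q1, 0) = (qR, □, L) → [qR]1□000

The machine reaches the reject state qR and halts.

After 2 steps, the tape (ignoring leading/trailing blanks) is: 1□000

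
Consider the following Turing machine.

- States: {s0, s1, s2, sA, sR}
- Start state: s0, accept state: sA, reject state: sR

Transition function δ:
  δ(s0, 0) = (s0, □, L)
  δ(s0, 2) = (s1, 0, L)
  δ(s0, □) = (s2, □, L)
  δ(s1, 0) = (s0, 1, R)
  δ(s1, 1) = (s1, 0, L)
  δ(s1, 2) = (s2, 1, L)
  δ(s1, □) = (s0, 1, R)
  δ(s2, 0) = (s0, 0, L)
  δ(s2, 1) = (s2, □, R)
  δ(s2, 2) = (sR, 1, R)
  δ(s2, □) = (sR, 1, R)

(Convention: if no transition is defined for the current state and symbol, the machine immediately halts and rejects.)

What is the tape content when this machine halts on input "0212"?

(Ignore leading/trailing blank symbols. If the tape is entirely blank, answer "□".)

Execution trace:
Initial: [s0]0212
Step 1: δ(s0, 0) = (s0, □, L) → [s0]□□212
Step 2: δ(s0, □) = (s2, □, L) → [s2]□□□212
Step 3: δ(s2, □) = (sR, 1, R) → 1[sR]□□212

The machine reaches the reject state sR and halts.

Final tape (ignoring leading/trailing blanks): 1□□212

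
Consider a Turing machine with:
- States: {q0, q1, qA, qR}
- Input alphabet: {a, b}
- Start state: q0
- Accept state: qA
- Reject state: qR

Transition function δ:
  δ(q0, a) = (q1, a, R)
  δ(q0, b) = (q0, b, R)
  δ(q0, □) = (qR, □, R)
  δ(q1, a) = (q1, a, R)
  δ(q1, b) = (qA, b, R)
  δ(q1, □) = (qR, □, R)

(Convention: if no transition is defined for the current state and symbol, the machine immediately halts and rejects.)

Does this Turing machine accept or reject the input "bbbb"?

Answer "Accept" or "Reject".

Execution trace:
Initial: [q0]bbbb
Step 1: δ(q0, b) = (q0, b, R) → b[q0]bbb
Step 2: δ(q0, b) = (q0, b, R) → bb[q0]bb
Step 3: δ(q0, b) = (q0, b, R) → bbb[q0]b
Step 4: δ(q0, b) = (q0, b, R) → bbbb[q0]□
Step 5: δ(q0, □) = (qR, □, R) → bbbb□[qR]□

The machine reaches the reject state qR and halts.

Answer: Reject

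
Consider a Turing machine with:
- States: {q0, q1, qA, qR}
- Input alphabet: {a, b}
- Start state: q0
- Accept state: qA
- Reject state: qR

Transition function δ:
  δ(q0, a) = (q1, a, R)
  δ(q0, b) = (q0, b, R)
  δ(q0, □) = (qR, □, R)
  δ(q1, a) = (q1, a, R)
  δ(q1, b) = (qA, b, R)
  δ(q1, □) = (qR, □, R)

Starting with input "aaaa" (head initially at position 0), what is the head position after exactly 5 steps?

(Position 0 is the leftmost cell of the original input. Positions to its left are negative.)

Execution trace (head position shown):
Step 0: [q0]aaaa  (head at position 0)
Step 1: move right → a[q1]aaa  (head at position 1)
Step 2: move right → aa[q1]aa  (head at position 2)
Step 3: move right → aaa[q1]a  (head at position 3)
Step 4: move right → aaaa[q1]□  (head at position 4)
Step 5: move right → aaaa□[qR]□  (head at position 5)

After 5 steps, the head is at position 5.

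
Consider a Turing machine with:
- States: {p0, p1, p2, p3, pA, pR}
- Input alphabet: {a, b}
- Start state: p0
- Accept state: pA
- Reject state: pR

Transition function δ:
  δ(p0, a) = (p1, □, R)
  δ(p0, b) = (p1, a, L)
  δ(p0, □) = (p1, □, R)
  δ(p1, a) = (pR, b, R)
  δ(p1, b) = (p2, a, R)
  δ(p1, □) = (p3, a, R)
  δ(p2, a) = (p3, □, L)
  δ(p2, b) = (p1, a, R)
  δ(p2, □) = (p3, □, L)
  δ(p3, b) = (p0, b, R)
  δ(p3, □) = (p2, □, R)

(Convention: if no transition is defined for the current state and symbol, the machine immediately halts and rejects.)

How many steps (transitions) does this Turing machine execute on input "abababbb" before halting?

Execution trace:
Initial: [p0]abababbb
Step 1: δ(p0, a) = (p1, □, R) → □[p1]bababbb
Step 2: δ(p1, b) = (p2, a, R) → □a[p2]ababbb
Step 3: δ(p2, a) = (p3, □, L) → □[p3]a□babbb

No transition is defined for δ(p3, a). By convention the machine halts and rejects.

The machine executed 3 steps before halting.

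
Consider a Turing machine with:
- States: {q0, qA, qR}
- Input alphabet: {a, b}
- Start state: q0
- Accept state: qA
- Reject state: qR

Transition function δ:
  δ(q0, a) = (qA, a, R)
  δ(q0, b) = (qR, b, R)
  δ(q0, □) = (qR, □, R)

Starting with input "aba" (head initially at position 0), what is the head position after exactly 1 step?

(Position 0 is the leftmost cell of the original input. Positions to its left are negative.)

Execution trace (head position shown):
Step 0: [q0]aba  (head at position 0)
Step 1: move right → a[qA]ba  (head at position 1)

After 1 step, the head is at position 1.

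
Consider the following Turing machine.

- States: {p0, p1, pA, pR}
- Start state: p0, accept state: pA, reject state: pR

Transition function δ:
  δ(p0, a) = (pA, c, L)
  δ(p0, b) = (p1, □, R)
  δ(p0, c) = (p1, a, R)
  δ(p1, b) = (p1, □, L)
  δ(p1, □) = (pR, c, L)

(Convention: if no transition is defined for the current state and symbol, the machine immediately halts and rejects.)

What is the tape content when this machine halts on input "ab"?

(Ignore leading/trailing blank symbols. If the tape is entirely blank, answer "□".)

Execution trace:
Initial: [p0]ab
Step 1: δ(p0, a) = (pA, c, L) → [pA]□cb

The machine reaches the accept state pA and halts.

Final tape (ignoring leading/trailing blanks): cb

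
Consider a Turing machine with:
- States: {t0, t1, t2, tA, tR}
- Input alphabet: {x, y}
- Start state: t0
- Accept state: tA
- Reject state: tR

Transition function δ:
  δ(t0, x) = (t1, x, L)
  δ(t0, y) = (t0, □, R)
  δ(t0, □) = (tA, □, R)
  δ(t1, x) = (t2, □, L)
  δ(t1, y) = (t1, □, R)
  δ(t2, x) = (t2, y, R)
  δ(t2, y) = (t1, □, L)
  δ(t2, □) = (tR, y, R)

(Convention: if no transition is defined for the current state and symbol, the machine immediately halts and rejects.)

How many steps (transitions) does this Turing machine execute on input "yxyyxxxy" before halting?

Execution trace:
Initial: [t0]yxyyxxxy
Step 1: δ(t0, y) = (t0, □, R) → □[t0]xyyxxxy
Step 2: δ(t0, x) = (t1, x, L) → [t1]□xyyxxxy

No transition is defined for δ(t1, □). By convention the machine halts and rejects.

The machine executed 2 steps before halting.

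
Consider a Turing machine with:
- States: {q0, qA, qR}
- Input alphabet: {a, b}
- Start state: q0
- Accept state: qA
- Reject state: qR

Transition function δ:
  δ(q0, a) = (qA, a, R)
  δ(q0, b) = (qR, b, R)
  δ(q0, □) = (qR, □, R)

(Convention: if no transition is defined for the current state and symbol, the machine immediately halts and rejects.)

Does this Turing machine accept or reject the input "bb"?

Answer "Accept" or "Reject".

Execution trace:
Initial: [q0]bb
Step 1: δ(q0, b) = (qR, b, R) → b[qR]b

The machine reaches the reject state qR and halts.

Answer: Reject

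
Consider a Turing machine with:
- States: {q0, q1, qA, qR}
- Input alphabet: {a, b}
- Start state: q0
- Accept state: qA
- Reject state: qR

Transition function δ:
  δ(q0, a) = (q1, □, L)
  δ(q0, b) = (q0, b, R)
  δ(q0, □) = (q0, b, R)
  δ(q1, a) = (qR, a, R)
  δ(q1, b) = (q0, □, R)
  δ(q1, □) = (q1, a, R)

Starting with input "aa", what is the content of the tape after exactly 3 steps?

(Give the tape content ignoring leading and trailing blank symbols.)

Execution trace:
Initial: [q0]aa
Step 1: δ(q0, a) = (q1, □, L) → [q1]□□a
Step 2: δ(q1, □) = (q1, a, R) → a[q1]□a
Step 3: δ(q1, □) = (q1, a, R) → aa[q1]a

After 3 steps, the tape (ignoring leading/trailing blanks) is: aaa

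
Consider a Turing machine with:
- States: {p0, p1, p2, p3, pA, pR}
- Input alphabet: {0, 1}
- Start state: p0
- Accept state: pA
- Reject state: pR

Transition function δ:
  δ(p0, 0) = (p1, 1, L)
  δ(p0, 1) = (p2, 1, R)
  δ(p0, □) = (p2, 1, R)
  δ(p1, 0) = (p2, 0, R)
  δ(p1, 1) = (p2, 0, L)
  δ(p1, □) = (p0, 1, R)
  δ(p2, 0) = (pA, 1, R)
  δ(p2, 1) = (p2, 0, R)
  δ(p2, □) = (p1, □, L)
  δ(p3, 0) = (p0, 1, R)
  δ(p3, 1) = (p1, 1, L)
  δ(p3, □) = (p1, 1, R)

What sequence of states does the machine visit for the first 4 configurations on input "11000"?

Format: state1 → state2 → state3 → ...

Execution trace:
Initial: [p0]11000
Step 1: δ(p0, 1) = (p2, 1, R) → 1[p2]1000
Step 2: δ(p2, 1) = (p2, 0, R) → 10[p2]000
Step 3: δ(p2, 0) = (pA, 1, R) → 101[pA]00

The machine reaches the accept state pA and halts.

State sequence: p0 → p2 → p2 → pA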